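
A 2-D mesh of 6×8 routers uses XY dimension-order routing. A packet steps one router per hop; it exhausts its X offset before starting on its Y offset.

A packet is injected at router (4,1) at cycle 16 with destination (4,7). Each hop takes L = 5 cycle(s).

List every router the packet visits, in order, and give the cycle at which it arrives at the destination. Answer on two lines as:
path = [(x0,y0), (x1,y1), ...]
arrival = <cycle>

path = [(4,1), (4,2), (4,3), (4,4), (4,5), (4,6), (4,7)]
arrival = 46

hop 0: (4,1) @ cyc 16
hop 1: (4,2) @ cyc 21  [N]
hop 2: (4,3) @ cyc 26  [N]
hop 3: (4,4) @ cyc 31  [N]
hop 4: (4,5) @ cyc 36  [N]
hop 5: (4,6) @ cyc 41  [N]
hop 6: (4,7) @ cyc 46  [N]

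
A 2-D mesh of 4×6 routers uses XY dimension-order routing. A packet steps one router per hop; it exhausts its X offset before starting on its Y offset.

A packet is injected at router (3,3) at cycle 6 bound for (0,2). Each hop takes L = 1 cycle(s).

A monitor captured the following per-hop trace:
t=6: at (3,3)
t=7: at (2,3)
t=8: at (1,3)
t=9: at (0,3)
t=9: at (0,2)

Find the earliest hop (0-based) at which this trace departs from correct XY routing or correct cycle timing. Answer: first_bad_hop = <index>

first_bad_hop = 4

[1] (-1,+0) / 1c ⇒ ok
[2] (-1,+0) / 1c ⇒ ok
[3] (-1,+0) / 1c ⇒ ok
[4] (+0,-1) / 0c ⇒ BAD: Δcyc=0≠L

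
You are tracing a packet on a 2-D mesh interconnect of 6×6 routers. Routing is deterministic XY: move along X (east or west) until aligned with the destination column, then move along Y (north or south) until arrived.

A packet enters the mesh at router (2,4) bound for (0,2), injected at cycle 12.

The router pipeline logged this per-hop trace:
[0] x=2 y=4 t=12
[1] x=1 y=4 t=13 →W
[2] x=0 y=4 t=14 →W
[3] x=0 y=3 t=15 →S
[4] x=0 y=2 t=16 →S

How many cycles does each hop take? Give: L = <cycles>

Between hops 0 and 1 the cycle counter advances 13 − 12 = 1.
Per-hop latency L = Δcyc = 1.

L = 1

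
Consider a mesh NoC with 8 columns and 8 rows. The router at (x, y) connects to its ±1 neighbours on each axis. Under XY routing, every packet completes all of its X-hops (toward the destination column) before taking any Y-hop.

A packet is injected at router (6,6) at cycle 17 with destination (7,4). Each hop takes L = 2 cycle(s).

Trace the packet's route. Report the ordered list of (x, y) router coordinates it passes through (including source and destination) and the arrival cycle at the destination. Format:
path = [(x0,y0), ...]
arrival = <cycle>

  0. router=(6,6) cycle=17 (inject)
  1. router=(7,6) cycle=19 dir=E
  2. router=(7,5) cycle=21 dir=S
  3. router=(7,4) cycle=23 dir=S

path = [(6,6), (7,6), (7,5), (7,4)]
arrival = 23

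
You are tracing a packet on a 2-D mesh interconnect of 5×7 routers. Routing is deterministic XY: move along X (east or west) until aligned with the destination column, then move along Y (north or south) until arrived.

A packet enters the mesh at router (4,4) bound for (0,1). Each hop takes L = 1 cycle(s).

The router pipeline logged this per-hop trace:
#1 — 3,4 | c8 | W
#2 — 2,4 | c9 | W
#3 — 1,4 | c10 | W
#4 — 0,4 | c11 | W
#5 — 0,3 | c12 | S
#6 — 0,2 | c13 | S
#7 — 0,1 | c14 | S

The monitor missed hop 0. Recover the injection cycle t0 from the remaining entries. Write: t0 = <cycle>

t0 = 7

cyc[1] = 8 and cyc[k] = t0 + k·L for every k.
Subtract one hop: t0 = 8 − 1 = 7.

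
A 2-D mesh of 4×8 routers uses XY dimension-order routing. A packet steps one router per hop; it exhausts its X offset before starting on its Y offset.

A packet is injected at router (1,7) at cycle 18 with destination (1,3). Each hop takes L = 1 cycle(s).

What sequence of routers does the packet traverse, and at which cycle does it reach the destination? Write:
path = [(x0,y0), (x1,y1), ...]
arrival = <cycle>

path = [(1,7), (1,6), (1,5), (1,4), (1,3)]
arrival = 22

src (1,7)  cyc=18
S→(1,6)  cyc=19
S→(1,5)  cyc=20
S→(1,4)  cyc=21
S→(1,3)  cyc=22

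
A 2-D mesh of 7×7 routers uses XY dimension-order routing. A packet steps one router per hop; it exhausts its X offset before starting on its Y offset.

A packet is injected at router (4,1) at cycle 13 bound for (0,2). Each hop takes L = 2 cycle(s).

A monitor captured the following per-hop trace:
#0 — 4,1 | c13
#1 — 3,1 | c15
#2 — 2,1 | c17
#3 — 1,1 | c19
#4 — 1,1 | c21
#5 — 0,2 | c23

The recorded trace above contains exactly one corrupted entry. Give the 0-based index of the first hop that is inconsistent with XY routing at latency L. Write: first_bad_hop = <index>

hop 1: step (-1,+0), +2 cyc — ok
hop 2: step (-1,+0), +2 cyc — ok
hop 3: step (-1,+0), +2 cyc — ok
hop 4: step (+0,+0), +2 cyc — BAD: non-unit step

first_bad_hop = 4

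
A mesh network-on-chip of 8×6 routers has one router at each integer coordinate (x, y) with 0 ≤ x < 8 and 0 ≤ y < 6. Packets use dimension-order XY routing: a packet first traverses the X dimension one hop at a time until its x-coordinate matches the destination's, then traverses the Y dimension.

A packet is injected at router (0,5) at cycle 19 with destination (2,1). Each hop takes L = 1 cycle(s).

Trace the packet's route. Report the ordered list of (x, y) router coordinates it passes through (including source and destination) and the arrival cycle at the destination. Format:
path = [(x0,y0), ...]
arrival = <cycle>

path = [(0,5), (1,5), (2,5), (2,4), (2,3), (2,2), (2,1)]
arrival = 25

src (0,5)  cyc=19
E→(1,5)  cyc=20
E→(2,5)  cyc=21
S→(2,4)  cyc=22
S→(2,3)  cyc=23
S→(2,2)  cyc=24
S→(2,1)  cyc=25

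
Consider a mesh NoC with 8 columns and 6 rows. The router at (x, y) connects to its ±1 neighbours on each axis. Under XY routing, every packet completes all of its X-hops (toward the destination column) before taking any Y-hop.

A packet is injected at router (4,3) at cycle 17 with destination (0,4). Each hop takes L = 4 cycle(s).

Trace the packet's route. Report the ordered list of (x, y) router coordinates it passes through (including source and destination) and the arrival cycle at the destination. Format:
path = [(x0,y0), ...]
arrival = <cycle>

src (4,3)  cyc=17
W→(3,3)  cyc=21
W→(2,3)  cyc=25
W→(1,3)  cyc=29
W→(0,3)  cyc=33
N→(0,4)  cyc=37

path = [(4,3), (3,3), (2,3), (1,3), (0,3), (0,4)]
arrival = 37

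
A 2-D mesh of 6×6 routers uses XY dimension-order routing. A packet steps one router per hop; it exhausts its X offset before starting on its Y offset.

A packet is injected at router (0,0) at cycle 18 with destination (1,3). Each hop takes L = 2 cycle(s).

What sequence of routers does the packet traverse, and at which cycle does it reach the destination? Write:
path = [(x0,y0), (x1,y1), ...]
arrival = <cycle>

src (0,0)  cyc=18
E→(1,0)  cyc=20
N→(1,1)  cyc=22
N→(1,2)  cyc=24
N→(1,3)  cyc=26

path = [(0,0), (1,0), (1,1), (1,2), (1,3)]
arrival = 26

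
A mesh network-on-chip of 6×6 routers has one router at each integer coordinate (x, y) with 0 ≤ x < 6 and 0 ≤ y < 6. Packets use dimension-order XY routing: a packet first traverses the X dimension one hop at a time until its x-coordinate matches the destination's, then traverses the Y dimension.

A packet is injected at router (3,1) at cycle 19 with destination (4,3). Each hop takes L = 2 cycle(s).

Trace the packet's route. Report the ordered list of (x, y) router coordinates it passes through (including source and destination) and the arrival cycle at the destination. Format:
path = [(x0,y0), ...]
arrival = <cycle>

src (3,1)  cyc=19
E→(4,1)  cyc=21
N→(4,2)  cyc=23
N→(4,3)  cyc=25

path = [(3,1), (4,1), (4,2), (4,3)]
arrival = 25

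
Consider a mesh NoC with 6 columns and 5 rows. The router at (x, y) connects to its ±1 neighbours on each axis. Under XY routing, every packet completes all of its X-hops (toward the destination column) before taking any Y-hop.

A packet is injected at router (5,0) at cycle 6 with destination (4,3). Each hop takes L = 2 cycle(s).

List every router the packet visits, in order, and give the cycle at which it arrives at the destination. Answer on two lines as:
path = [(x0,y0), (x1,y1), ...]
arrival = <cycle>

path = [(5,0), (4,0), (4,1), (4,2), (4,3)]
arrival = 14

t=6: at (5,0)
t=8: at (4,0) after W
t=10: at (4,1) after N
t=12: at (4,2) after N
t=14: at (4,3) after N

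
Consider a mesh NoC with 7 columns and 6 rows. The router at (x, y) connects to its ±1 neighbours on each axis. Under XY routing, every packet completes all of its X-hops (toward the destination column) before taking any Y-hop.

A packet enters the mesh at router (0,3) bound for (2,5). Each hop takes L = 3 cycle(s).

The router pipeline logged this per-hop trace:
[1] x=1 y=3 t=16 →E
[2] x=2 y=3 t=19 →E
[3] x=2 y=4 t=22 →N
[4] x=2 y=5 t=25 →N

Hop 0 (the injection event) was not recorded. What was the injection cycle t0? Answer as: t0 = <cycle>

At hop 1 the cycle is 16; in general cyc_k = t0 + kL.
So t0 = 16 − 1·3 = 13.

t0 = 13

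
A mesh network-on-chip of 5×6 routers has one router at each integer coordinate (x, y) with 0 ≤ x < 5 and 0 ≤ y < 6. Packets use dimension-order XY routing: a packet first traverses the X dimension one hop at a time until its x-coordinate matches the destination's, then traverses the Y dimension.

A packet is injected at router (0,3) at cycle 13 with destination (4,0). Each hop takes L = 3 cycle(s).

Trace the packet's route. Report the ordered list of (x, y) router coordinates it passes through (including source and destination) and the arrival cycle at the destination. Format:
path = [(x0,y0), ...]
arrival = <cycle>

t=13: at (0,3)
t=16: at (1,3) after E
t=19: at (2,3) after E
t=22: at (3,3) after E
t=25: at (4,3) after E
t=28: at (4,2) after S
t=31: at (4,1) after S
t=34: at (4,0) after S

path = [(0,3), (1,3), (2,3), (3,3), (4,3), (4,2), (4,1), (4,0)]
arrival = 34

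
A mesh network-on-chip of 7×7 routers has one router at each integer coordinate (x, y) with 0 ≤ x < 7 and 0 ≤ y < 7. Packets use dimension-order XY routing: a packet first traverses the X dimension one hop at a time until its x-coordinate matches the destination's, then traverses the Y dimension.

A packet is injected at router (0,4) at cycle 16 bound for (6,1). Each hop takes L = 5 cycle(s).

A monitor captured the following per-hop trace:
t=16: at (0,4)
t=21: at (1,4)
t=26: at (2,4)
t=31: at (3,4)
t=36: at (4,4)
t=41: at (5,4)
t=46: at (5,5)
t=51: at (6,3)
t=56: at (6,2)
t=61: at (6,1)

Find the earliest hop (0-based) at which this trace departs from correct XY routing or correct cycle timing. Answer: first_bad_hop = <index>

[1] (+1,+0) / 5c ⇒ ok
[2] (+1,+0) / 5c ⇒ ok
[3] (+1,+0) / 5c ⇒ ok
[4] (+1,+0) / 5c ⇒ ok
[5] (+1,+0) / 5c ⇒ ok
[6] (+0,+1) / 5c ⇒ BAD: Y-move but x=5≠6

first_bad_hop = 6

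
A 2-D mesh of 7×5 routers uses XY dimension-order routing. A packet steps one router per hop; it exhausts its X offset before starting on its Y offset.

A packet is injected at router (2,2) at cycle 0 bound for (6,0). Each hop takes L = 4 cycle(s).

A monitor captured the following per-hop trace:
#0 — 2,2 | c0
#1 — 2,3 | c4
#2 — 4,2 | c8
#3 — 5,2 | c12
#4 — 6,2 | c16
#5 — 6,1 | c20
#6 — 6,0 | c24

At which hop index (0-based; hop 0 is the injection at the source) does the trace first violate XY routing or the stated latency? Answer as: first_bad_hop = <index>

first_bad_hop = 1

[1] (+0,+1) / 4c ⇒ BAD: Y-move but x=2≠6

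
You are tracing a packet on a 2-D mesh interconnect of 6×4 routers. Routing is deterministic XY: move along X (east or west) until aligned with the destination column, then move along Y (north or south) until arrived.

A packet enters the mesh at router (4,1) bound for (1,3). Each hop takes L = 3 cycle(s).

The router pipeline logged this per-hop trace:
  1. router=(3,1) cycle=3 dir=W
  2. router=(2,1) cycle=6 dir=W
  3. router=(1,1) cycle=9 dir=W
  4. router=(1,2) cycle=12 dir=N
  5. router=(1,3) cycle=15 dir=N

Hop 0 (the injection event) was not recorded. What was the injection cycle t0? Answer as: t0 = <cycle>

The first recorded entry is hop 1 at cycle 3.
Therefore t0 = 3 − L = 0.

t0 = 0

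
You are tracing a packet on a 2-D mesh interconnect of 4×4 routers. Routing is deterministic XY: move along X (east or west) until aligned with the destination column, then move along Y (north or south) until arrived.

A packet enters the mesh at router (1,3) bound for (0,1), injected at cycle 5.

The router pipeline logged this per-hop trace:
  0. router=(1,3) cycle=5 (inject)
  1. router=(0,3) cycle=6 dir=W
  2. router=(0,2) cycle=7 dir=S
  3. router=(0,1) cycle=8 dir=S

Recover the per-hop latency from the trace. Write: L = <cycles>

L = 1

From hop 0 (5) to hop 1 (6): +1 cycles.
Each hop adds L, hence L = 1.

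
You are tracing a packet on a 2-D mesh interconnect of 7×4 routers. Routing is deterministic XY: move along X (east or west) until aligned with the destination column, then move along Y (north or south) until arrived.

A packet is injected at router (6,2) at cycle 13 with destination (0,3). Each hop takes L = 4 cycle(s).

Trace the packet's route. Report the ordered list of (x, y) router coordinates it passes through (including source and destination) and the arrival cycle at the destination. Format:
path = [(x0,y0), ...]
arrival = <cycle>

path = [(6,2), (5,2), (4,2), (3,2), (2,2), (1,2), (0,2), (0,3)]
arrival = 41

t=13: at (6,2)
t=17: at (5,2) after W
t=21: at (4,2) after W
t=25: at (3,2) after W
t=29: at (2,2) after W
t=33: at (1,2) after W
t=37: at (0,2) after W
t=41: at (0,3) after N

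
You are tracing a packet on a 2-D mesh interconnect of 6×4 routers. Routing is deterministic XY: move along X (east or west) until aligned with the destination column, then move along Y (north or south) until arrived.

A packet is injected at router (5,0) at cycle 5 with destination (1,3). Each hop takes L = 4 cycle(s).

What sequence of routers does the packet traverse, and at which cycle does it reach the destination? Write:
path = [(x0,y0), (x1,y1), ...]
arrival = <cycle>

t=5: at (5,0)
t=9: at (4,0) after W
t=13: at (3,0) after W
t=17: at (2,0) after W
t=21: at (1,0) after W
t=25: at (1,1) after N
t=29: at (1,2) after N
t=33: at (1,3) after N

path = [(5,0), (4,0), (3,0), (2,0), (1,0), (1,1), (1,2), (1,3)]
arrival = 33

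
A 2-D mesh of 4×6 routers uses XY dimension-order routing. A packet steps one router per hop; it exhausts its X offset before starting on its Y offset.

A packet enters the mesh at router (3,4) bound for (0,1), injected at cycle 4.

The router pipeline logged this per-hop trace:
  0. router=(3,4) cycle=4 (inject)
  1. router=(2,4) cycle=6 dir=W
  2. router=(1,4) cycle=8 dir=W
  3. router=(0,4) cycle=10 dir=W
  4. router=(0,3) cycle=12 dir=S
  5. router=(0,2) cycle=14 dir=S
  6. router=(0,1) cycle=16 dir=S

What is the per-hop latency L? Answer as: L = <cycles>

From hop 0 (4) to hop 1 (6): +2 cycles.
Each hop adds L, hence L = 2.

L = 2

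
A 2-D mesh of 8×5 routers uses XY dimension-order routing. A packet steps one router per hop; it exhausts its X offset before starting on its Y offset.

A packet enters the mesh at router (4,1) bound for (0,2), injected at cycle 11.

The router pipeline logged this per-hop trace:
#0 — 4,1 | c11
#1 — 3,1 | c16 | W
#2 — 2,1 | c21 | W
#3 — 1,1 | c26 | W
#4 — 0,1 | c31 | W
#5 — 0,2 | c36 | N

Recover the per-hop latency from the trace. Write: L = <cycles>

L = 5

From hop 0 (11) to hop 1 (16): +5 cycles.
That increment is L by definition: L = 5.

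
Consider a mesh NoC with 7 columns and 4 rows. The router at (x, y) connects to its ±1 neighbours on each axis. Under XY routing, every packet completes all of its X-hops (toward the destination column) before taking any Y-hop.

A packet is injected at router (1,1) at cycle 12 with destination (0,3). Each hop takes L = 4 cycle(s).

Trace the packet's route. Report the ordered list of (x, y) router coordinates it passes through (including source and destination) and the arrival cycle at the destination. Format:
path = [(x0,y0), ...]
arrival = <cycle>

path = [(1,1), (0,1), (0,2), (0,3)]
arrival = 24

t=12: at (1,1)
t=16: at (0,1) after W
t=20: at (0,2) after N
t=24: at (0,3) after N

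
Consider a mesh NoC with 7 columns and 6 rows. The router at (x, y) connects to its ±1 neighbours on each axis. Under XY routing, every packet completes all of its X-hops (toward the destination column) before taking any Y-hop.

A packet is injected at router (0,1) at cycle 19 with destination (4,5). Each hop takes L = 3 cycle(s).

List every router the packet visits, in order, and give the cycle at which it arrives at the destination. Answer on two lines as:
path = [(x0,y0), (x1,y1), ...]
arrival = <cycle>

#0 — 0,1 | c19
#1 — 1,1 | c22 | E
#2 — 2,1 | c25 | E
#3 — 3,1 | c28 | E
#4 — 4,1 | c31 | E
#5 — 4,2 | c34 | N
#6 — 4,3 | c37 | N
#7 — 4,4 | c40 | N
#8 — 4,5 | c43 | N

path = [(0,1), (1,1), (2,1), (3,1), (4,1), (4,2), (4,3), (4,4), (4,5)]
arrival = 43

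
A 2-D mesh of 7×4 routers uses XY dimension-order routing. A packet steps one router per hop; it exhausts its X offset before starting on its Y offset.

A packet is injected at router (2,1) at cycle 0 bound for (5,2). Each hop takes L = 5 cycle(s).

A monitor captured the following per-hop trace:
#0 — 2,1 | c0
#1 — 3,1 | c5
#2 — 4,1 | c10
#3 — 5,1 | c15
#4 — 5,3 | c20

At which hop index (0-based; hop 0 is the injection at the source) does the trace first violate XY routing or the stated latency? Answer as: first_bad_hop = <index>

  1: Δx=+1 Δy=+0 Δt=5 [ok]
  2: Δx=+1 Δy=+0 Δt=5 [ok]
  3: Δx=+1 Δy=+0 Δt=5 [ok]
  4: Δx=+0 Δy=+2 Δt=5 [BAD: non-unit step]

first_bad_hop = 4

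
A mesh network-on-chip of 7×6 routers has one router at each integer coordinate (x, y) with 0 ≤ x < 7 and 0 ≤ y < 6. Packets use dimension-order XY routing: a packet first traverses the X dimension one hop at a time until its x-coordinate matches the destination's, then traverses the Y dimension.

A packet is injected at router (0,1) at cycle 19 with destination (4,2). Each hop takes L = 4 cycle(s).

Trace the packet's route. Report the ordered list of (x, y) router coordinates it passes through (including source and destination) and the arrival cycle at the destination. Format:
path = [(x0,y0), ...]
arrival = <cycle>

#0 — 0,1 | c19
#1 — 1,1 | c23 | E
#2 — 2,1 | c27 | E
#3 — 3,1 | c31 | E
#4 — 4,1 | c35 | E
#5 — 4,2 | c39 | N

path = [(0,1), (1,1), (2,1), (3,1), (4,1), (4,2)]
arrival = 39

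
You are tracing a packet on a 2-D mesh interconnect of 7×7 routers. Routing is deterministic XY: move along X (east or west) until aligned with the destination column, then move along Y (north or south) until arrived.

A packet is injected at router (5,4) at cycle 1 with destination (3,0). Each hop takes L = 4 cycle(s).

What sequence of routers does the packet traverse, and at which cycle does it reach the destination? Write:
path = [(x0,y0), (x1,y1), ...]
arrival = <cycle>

src (5,4)  cyc=1
W→(4,4)  cyc=5
W→(3,4)  cyc=9
S→(3,3)  cyc=13
S→(3,2)  cyc=17
S→(3,1)  cyc=21
S→(3,0)  cyc=25

path = [(5,4), (4,4), (3,4), (3,3), (3,2), (3,1), (3,0)]
arrival = 25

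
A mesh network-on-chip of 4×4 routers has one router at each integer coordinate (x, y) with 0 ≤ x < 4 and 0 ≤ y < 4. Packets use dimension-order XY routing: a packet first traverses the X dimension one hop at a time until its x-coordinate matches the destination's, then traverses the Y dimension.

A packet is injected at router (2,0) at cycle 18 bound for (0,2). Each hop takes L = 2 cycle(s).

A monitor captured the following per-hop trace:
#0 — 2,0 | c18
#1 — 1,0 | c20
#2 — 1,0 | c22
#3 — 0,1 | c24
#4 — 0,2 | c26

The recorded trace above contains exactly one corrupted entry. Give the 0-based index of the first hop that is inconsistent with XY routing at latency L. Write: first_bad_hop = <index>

first_bad_hop = 2

  1: Δx=-1 Δy=+0 Δt=2 [ok]
  2: Δx=+0 Δy=+0 Δt=2 [BAD: non-unit step]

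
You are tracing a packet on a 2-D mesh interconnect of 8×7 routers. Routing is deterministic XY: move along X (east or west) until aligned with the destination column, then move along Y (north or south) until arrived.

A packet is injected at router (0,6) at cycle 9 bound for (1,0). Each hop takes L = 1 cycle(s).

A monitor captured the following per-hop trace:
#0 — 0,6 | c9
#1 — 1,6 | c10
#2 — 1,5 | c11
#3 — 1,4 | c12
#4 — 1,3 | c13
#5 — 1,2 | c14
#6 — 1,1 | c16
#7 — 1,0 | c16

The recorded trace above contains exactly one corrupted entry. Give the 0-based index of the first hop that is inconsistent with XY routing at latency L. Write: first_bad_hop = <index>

first_bad_hop = 6

[1] (+1,+0) / 1c ⇒ ok
[2] (+0,-1) / 1c ⇒ ok
[3] (+0,-1) / 1c ⇒ ok
[4] (+0,-1) / 1c ⇒ ok
[5] (+0,-1) / 1c ⇒ ok
[6] (+0,-1) / 2c ⇒ BAD: Δcyc=2≠L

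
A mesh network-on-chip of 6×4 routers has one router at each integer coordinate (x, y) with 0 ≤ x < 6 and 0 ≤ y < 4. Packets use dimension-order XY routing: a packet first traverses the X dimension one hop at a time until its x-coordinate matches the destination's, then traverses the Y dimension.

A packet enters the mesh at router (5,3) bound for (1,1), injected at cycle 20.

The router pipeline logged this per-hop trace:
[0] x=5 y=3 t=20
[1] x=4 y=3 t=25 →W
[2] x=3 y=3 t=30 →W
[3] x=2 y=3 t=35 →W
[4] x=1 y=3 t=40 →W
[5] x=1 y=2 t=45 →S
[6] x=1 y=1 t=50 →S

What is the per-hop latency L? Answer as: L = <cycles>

L = 5

From hop 0 (20) to hop 1 (25): +5 cycles.
One hop costs L cycles, so L = 5.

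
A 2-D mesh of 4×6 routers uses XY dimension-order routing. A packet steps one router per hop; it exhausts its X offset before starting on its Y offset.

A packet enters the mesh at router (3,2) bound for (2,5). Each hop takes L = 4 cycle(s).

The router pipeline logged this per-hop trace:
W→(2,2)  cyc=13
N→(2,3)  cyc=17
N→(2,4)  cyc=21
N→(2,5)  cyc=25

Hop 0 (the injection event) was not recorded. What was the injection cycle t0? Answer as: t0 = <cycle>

t0 = 9

At hop 1 the cycle is 13; in general cyc_k = t0 + kL.
t0 = cyc[1] − L = 13 − 4 = 9.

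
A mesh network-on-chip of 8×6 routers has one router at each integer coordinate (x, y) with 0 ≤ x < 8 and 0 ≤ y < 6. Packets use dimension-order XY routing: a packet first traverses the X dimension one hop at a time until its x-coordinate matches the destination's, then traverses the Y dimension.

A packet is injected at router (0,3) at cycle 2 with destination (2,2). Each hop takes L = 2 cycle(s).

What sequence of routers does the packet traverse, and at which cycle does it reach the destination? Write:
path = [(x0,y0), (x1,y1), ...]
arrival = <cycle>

src (0,3)  cyc=2
E→(1,3)  cyc=4
E→(2,3)  cyc=6
S→(2,2)  cyc=8

path = [(0,3), (1,3), (2,3), (2,2)]
arrival = 8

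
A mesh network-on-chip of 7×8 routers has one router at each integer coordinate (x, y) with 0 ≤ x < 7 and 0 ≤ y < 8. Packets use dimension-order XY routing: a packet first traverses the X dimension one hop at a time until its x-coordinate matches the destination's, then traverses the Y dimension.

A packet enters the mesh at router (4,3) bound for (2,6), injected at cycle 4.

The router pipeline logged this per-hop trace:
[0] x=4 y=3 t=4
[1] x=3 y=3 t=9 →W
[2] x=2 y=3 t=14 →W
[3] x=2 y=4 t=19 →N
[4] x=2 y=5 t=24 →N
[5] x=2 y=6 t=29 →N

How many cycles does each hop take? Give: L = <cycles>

L = 5

Between hops 0 and 1 the cycle counter advances 9 − 4 = 5.
That increment is L by definition: L = 5.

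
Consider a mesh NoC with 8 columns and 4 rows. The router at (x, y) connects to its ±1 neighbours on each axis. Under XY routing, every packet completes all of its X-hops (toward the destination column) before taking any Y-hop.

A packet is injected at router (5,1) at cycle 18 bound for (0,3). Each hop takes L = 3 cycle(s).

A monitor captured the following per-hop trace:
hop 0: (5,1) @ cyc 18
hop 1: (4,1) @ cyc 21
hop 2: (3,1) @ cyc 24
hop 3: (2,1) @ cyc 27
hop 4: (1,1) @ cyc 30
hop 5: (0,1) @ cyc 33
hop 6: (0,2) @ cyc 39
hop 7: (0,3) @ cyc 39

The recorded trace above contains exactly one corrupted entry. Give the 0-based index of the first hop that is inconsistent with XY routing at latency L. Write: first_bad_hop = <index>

first_bad_hop = 6

check 1→ d=(-1,0) cyc+3: ok
check 2→ d=(-1,0) cyc+3: ok
check 3→ d=(-1,0) cyc+3: ok
check 4→ d=(-1,0) cyc+3: ok
check 5→ d=(-1,0) cyc+3: ok
check 6→ d=(0,1) cyc+6: BAD: Δcyc=6≠L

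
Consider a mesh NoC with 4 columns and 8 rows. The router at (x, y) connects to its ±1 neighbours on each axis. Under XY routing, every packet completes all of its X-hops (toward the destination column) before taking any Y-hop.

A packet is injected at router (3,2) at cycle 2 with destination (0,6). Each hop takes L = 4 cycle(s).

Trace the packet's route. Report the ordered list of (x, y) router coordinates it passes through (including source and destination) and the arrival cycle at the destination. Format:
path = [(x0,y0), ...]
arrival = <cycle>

#0 — 3,2 | c2
#1 — 2,2 | c6 | W
#2 — 1,2 | c10 | W
#3 — 0,2 | c14 | W
#4 — 0,3 | c18 | N
#5 — 0,4 | c22 | N
#6 — 0,5 | c26 | N
#7 — 0,6 | c30 | N

path = [(3,2), (2,2), (1,2), (0,2), (0,3), (0,4), (0,5), (0,6)]
arrival = 30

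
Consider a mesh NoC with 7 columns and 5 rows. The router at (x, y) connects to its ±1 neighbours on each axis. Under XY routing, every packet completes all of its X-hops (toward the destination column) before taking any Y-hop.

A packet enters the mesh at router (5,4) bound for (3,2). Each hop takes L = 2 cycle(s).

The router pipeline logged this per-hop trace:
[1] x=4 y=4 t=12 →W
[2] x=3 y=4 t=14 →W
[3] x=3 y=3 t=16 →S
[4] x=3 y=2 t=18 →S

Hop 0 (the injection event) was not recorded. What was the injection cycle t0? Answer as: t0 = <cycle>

The first recorded entry is hop 1 at cycle 12.
So t0 = 12 − 1·2 = 10.

t0 = 10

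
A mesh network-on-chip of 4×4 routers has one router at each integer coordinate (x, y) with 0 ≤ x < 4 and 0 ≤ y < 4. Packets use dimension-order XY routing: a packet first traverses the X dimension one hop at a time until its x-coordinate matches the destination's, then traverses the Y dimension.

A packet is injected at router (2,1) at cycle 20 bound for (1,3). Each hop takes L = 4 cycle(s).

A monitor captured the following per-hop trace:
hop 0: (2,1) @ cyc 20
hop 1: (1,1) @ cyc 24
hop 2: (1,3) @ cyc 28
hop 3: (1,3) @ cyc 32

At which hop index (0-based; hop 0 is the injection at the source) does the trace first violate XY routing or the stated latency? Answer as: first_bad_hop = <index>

hop 1: step (-1,+0), +4 cyc — ok
hop 2: step (+0,+2), +4 cyc — BAD: non-unit step

first_bad_hop = 2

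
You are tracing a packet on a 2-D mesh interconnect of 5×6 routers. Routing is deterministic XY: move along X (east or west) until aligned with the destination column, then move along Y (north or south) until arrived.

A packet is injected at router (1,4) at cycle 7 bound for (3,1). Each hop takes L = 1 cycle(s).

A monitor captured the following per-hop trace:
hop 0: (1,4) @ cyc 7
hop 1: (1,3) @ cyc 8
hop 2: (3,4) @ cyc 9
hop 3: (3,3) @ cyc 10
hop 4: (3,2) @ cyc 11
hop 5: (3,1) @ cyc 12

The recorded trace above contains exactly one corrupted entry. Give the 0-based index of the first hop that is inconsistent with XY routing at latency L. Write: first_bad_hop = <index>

first_bad_hop = 1

hop 1: step (+0,-1), +1 cyc — BAD: Y-move but x=1≠3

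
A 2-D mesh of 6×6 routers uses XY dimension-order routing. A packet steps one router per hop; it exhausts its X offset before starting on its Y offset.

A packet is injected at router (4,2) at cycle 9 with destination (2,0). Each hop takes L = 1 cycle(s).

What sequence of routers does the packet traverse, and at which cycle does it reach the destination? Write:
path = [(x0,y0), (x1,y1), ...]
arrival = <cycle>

#0 — 4,2 | c9
#1 — 3,2 | c10 | W
#2 — 2,2 | c11 | W
#3 — 2,1 | c12 | S
#4 — 2,0 | c13 | S

path = [(4,2), (3,2), (2,2), (2,1), (2,0)]
arrival = 13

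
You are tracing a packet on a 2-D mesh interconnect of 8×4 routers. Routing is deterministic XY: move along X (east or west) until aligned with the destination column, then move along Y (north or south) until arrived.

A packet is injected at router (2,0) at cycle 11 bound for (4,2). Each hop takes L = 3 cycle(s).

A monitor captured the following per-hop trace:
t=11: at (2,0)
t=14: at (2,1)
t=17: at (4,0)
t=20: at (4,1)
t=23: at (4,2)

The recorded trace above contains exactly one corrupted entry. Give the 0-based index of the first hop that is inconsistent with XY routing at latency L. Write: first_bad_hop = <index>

check 1→ d=(0,1) cyc+3: BAD: Y-move but x=2≠4

first_bad_hop = 1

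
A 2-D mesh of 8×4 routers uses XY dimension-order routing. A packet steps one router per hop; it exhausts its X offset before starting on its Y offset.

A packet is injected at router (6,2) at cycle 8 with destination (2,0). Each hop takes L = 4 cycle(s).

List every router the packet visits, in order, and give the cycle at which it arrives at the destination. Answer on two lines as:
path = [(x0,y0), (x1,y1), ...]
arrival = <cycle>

t=8: at (6,2)
t=12: at (5,2) after W
t=16: at (4,2) after W
t=20: at (3,2) after W
t=24: at (2,2) after W
t=28: at (2,1) after S
t=32: at (2,0) after S

path = [(6,2), (5,2), (4,2), (3,2), (2,2), (2,1), (2,0)]
arrival = 32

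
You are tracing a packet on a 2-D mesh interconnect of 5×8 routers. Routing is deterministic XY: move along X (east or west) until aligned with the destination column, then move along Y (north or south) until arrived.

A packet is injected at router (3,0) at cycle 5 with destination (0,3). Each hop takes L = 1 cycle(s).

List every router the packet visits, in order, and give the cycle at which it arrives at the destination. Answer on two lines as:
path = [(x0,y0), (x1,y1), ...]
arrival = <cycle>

hop 0: (3,0) @ cyc 5
hop 1: (2,0) @ cyc 6  [W]
hop 2: (1,0) @ cyc 7  [W]
hop 3: (0,0) @ cyc 8  [W]
hop 4: (0,1) @ cyc 9  [N]
hop 5: (0,2) @ cyc 10  [N]
hop 6: (0,3) @ cyc 11  [N]

path = [(3,0), (2,0), (1,0), (0,0), (0,1), (0,2), (0,3)]
arrival = 11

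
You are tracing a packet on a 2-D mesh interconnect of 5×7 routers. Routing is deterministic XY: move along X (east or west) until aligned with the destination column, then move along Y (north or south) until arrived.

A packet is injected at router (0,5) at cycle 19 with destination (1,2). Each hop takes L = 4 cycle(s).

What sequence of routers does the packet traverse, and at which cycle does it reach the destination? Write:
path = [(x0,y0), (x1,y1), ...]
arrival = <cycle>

src (0,5)  cyc=19
E→(1,5)  cyc=23
S→(1,4)  cyc=27
S→(1,3)  cyc=31
S→(1,2)  cyc=35

path = [(0,5), (1,5), (1,4), (1,3), (1,2)]
arrival = 35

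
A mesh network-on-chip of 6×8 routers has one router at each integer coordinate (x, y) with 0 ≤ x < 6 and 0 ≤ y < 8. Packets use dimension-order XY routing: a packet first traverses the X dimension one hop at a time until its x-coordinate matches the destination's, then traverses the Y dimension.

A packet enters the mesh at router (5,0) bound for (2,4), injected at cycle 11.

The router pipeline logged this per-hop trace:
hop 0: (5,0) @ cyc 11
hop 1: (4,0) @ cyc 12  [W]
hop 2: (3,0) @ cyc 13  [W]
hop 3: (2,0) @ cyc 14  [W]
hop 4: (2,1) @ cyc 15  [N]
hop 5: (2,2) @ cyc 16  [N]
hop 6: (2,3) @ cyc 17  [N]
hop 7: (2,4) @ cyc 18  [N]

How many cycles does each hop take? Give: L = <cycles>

Between hops 0 and 1 the cycle counter advances 12 − 11 = 1.
Per-hop latency L = Δcyc = 1.

L = 1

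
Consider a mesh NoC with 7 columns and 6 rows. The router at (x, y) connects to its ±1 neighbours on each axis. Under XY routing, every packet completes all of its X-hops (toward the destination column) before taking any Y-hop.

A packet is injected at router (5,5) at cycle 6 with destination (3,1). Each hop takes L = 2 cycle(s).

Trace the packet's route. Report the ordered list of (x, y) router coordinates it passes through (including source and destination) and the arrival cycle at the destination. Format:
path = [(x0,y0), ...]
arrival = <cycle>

t=6: at (5,5)
t=8: at (4,5) after W
t=10: at (3,5) after W
t=12: at (3,4) after S
t=14: at (3,3) after S
t=16: at (3,2) after S
t=18: at (3,1) after S

path = [(5,5), (4,5), (3,5), (3,4), (3,3), (3,2), (3,1)]
arrival = 18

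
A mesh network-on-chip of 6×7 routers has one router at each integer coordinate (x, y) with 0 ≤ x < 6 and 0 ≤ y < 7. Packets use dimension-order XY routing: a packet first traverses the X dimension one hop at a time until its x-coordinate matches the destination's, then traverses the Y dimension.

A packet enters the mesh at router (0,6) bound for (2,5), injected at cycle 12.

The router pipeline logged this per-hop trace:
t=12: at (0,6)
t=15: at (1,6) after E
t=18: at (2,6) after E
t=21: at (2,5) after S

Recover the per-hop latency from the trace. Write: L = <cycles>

Δcyc across hop 0→1: 15 − 12 = 3.
That increment is L by definition: L = 3.

L = 3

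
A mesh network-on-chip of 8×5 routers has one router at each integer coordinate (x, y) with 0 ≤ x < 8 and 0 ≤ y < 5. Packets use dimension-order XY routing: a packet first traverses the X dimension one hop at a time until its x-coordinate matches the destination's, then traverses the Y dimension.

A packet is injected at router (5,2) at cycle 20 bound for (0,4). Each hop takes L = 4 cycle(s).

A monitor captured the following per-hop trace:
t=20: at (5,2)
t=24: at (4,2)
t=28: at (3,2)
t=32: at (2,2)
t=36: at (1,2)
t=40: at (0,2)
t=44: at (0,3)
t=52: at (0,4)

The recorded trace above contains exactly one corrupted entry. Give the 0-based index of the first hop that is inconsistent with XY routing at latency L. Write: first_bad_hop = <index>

first_bad_hop = 7

hop 1: step (-1,+0), +4 cyc — ok
hop 2: step (-1,+0), +4 cyc — ok
hop 3: step (-1,+0), +4 cyc — ok
hop 4: step (-1,+0), +4 cyc — ok
hop 5: step (-1,+0), +4 cyc — ok
hop 6: step (+0,+1), +4 cyc — ok
hop 7: step (+0,+1), +8 cyc — BAD: Δcyc=8≠L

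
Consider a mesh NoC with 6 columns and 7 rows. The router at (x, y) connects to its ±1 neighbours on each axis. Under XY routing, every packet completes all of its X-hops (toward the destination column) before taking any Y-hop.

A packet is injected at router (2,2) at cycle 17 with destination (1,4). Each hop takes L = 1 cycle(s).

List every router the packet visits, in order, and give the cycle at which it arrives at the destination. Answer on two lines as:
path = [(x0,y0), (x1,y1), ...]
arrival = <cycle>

path = [(2,2), (1,2), (1,3), (1,4)]
arrival = 20

src (2,2)  cyc=17
W→(1,2)  cyc=18
N→(1,3)  cyc=19
N→(1,4)  cyc=20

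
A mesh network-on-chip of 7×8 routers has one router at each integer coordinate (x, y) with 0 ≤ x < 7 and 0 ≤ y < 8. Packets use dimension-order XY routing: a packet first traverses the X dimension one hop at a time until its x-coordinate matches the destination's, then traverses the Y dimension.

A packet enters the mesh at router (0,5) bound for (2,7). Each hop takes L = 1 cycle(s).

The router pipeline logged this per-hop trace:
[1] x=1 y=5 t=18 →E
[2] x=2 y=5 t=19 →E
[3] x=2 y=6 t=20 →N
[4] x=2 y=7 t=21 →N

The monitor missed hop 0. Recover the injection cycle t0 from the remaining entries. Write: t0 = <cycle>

cyc[1] = 18 and cyc[k] = t0 + k·L for every k.
Subtract one hop: t0 = 18 − 1 = 17.

t0 = 17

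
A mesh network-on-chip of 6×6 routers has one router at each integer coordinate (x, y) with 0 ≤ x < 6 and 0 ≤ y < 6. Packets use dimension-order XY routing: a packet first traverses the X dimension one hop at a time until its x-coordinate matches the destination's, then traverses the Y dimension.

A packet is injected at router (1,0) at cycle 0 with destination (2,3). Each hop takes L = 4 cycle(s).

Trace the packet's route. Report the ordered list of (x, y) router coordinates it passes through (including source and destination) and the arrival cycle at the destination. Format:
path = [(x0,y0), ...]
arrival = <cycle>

path = [(1,0), (2,0), (2,1), (2,2), (2,3)]
arrival = 16

src (1,0)  cyc=0
E→(2,0)  cyc=4
N→(2,1)  cyc=8
N→(2,2)  cyc=12
N→(2,3)  cyc=16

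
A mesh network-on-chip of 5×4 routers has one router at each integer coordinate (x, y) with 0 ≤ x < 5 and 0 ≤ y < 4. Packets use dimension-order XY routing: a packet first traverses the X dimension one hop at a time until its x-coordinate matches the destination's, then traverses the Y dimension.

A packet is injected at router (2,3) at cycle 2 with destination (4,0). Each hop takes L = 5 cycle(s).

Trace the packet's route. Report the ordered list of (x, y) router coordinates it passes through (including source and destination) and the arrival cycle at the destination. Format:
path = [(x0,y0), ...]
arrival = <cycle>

  0. router=(2,3) cycle=2 (inject)
  1. router=(3,3) cycle=7 dir=E
  2. router=(4,3) cycle=12 dir=E
  3. router=(4,2) cycle=17 dir=S
  4. router=(4,1) cycle=22 dir=S
  5. router=(4,0) cycle=27 dir=S

path = [(2,3), (3,3), (4,3), (4,2), (4,1), (4,0)]
arrival = 27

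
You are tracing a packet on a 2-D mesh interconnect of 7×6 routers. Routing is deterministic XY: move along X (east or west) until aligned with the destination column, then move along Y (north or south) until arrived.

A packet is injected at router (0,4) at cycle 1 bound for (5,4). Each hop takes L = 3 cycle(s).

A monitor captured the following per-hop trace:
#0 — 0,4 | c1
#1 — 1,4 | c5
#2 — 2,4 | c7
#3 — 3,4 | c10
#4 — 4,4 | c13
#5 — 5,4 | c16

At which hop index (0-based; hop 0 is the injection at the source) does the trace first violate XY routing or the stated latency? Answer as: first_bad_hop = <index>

first_bad_hop = 1

check 1→ d=(1,0) cyc+4: BAD: Δcyc=4≠L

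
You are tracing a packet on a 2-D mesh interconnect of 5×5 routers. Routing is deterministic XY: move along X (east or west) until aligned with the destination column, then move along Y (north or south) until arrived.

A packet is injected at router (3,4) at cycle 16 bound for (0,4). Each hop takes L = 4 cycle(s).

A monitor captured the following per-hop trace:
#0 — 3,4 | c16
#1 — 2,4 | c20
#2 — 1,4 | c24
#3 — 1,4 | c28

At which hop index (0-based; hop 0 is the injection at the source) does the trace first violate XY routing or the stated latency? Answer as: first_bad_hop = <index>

  1: Δx=-1 Δy=+0 Δt=4 [ok]
  2: Δx=-1 Δy=+0 Δt=4 [ok]
  3: Δx=+0 Δy=+0 Δt=4 [BAD: non-unit step]

first_bad_hop = 3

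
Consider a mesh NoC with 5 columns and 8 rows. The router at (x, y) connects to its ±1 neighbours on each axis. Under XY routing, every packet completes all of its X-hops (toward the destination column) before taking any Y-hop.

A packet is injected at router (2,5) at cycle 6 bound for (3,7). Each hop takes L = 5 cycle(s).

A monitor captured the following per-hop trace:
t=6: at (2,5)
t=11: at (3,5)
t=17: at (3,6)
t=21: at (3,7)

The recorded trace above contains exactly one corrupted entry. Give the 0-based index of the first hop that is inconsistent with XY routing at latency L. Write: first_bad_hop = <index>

first_bad_hop = 2

check 1→ d=(1,0) cyc+5: ok
check 2→ d=(0,1) cyc+6: BAD: Δcyc=6≠L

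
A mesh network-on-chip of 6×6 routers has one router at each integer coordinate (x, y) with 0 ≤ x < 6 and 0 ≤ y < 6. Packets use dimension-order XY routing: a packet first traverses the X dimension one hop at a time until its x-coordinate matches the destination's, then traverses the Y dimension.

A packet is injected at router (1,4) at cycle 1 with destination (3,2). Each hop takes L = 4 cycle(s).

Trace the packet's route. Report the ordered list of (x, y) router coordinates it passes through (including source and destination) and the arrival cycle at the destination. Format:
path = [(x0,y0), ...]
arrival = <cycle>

t=1: at (1,4)
t=5: at (2,4) after E
t=9: at (3,4) after E
t=13: at (3,3) after S
t=17: at (3,2) after S

path = [(1,4), (2,4), (3,4), (3,3), (3,2)]
arrival = 17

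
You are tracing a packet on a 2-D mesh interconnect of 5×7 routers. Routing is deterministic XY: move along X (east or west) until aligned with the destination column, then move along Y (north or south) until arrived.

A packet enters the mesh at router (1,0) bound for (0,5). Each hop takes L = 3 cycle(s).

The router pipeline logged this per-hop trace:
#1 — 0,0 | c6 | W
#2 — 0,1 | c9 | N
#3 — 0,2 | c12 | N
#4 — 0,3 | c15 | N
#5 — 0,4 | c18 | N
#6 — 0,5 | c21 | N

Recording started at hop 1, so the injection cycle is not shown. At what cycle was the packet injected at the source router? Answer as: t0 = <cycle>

Hop 1 reached at cycle 6; hop k is at t0 + k·L.
Subtract one hop: t0 = 6 − 3 = 3.

t0 = 3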